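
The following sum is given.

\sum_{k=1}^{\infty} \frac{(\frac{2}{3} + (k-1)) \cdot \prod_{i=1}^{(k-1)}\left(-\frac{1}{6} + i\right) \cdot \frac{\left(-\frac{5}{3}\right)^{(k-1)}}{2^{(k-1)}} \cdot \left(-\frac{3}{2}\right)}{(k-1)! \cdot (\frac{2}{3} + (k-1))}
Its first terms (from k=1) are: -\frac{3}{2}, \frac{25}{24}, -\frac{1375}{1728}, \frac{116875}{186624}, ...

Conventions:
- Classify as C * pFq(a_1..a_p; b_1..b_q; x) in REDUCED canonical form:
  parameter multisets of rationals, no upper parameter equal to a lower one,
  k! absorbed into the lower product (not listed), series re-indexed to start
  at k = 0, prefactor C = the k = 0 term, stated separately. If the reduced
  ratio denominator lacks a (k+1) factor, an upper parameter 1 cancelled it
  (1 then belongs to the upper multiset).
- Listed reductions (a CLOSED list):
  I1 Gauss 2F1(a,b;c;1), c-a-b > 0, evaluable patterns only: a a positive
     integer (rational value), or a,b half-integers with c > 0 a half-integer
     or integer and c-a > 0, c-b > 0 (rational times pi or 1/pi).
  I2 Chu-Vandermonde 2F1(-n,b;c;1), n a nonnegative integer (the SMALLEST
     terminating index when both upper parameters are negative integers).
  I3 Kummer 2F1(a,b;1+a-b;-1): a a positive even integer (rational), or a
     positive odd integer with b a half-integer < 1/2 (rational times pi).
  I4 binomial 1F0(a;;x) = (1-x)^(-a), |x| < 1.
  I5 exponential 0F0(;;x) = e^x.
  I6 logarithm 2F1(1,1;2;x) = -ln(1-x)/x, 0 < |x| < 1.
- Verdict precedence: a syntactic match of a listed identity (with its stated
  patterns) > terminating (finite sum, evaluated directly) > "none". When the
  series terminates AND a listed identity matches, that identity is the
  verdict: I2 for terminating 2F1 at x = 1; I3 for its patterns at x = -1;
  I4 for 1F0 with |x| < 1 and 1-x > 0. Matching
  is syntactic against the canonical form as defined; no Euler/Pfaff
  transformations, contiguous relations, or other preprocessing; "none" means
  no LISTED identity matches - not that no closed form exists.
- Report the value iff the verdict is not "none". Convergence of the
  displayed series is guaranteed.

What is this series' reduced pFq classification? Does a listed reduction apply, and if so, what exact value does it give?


Key observation: with t_0 = -\frac{3}{2}, the two k-th powers (C = -3/2) combine into one argument.
Step ratio: r(k) = -\frac{5}{6} * (k+\frac{5}{6}) / [(k+1)] - poly over poly, x = -\frac{5}{6} from leading terms; C = -\frac{3}{2} at k = 0.

Prefactor -\frac{3}{2}, argument -\frac{5}{6}: 1F0 with upper {\frac{5}{6}} over lower {-}. Verdict: the I4 binomial reduction matches (the 1F0 binomial series: exponent -5/6, x = -\frac{5}{6}). Hence: \left(-\frac{3}{2}\right) \cdot \left(\frac{11}{6}\right)^{-\frac{5}{6}}.


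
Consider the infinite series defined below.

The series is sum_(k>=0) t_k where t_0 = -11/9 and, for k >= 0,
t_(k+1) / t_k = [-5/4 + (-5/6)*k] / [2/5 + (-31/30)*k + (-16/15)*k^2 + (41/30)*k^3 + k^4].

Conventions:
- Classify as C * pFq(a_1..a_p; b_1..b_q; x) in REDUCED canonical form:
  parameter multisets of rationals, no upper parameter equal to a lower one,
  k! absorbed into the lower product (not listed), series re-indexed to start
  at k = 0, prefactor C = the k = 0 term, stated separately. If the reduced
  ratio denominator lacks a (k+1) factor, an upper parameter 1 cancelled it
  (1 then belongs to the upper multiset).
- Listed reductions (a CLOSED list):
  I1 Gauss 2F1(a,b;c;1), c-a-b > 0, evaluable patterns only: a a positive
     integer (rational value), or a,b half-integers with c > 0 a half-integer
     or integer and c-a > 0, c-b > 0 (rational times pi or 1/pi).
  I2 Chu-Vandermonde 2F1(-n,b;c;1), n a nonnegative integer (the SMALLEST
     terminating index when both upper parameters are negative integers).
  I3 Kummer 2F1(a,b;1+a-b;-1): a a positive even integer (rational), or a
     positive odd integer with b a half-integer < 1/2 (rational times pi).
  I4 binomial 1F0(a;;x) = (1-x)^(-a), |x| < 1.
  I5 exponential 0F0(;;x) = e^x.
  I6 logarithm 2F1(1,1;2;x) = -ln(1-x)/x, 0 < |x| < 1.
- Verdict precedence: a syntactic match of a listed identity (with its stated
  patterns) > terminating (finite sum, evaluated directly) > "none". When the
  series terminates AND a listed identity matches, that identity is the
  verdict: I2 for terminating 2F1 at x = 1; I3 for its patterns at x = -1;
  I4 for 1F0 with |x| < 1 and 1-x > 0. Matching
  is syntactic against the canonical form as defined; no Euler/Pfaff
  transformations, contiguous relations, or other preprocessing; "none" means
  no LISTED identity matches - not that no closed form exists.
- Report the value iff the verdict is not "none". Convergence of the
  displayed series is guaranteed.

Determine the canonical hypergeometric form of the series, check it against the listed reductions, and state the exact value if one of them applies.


This is -11/9 * 0F2(-; -4/5, -1/3; -5/6) in reduced canonical form. Verdict: none. Every listed pattern misses the 0F2 form at -5/6, upper {-}.

Structural cue: from the first term -11/9: cancel k + 3/2 from the displayed ratio first; then C = -11/9.
Consecutive-term ratio: r(k) = (-5/6) * 1 / [(k-4/5) (k-1/3) (k+1)] - rational in k, leading ratio (-5/6); with t_0 = -11/9, classification follows.


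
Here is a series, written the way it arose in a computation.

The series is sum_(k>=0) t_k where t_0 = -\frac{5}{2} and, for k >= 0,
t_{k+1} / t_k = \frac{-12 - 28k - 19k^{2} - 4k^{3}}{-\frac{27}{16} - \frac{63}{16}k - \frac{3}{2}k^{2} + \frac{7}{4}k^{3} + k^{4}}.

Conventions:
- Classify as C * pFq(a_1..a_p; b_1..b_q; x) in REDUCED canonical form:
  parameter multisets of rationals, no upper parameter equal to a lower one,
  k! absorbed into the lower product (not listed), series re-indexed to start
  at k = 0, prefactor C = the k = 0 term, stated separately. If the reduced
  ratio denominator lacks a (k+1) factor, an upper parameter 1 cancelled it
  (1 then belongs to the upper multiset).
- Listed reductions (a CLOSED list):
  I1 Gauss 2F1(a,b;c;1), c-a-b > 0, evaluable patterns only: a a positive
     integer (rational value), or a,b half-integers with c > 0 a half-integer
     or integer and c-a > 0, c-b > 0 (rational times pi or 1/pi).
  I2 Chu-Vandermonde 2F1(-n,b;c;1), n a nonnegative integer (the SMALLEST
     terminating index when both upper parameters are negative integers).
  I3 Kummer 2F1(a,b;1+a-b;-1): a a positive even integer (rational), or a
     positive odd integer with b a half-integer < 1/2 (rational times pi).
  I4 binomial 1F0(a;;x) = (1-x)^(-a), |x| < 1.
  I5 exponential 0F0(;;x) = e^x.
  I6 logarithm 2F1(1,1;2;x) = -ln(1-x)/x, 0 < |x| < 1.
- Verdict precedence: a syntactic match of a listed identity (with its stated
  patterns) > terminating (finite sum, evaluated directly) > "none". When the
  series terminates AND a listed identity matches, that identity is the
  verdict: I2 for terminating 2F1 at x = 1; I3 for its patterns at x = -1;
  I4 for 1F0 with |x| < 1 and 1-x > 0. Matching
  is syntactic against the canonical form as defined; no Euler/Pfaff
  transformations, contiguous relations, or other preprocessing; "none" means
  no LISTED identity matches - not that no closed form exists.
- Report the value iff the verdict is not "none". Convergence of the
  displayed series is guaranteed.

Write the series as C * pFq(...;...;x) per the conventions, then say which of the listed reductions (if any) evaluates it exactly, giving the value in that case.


Canonical form: C = -\frac{5}{2} times 2F2 with upper {2, 2}, lower {-\frac{3}{2}, \frac{3}{2}}, x = -4. Verdict: no listed reduction: x = -4 and upper {2, 2} fail every I1-I6 pattern.

First insight: with t_0 = -\frac{5}{2}, factor the ratio over Q (C = -5/2, x = -4): negated roots = parameters.
Step ratio: r(k) = -4 * (k+2) (k+2) / [(k-\frac{3}{2}) (k+\frac{3}{2}) (k+1)] - rational in k, leading ratio -4; with t_0 = -\frac{5}{2}, classification follows.


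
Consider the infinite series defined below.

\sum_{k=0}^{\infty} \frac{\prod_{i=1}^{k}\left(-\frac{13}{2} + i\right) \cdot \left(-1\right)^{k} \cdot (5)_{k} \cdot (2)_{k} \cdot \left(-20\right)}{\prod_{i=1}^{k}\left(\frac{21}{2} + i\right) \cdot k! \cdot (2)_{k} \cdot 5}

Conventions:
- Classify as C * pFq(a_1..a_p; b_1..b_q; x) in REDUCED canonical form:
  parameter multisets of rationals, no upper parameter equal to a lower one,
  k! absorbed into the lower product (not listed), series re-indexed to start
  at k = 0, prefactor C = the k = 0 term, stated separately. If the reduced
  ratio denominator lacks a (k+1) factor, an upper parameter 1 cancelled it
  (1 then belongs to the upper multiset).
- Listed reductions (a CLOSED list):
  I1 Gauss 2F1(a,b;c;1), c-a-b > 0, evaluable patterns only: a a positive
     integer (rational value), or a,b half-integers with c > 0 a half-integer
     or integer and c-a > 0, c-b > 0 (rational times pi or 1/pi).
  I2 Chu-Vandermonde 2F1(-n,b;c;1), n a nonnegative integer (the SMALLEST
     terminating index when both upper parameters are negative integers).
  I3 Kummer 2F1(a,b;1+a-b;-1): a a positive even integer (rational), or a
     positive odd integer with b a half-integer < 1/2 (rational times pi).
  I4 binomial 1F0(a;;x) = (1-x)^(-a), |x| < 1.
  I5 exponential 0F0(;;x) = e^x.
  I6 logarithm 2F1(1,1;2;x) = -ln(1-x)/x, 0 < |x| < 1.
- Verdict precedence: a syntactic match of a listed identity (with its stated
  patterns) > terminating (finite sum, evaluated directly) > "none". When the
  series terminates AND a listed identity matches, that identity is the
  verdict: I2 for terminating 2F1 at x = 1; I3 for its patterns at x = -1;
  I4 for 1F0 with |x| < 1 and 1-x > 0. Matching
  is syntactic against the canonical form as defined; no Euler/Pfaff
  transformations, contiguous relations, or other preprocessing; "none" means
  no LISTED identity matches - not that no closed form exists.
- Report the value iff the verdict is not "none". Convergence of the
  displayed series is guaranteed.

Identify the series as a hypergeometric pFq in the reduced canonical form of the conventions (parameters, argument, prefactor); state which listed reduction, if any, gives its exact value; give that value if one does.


At argument -1: a 2F1 with upper {-\frac{11}{2}, 5}, lower {\frac{23}{2}}, scaled by C = -4. Verdict at x = -1: the Kummer evaluation I3 matches (x = -1; c = \frac{23}{2} equals 1+a-b for upper {-\frac{11}{2}, 5}: listed pattern). Exact value: \left(-\frac{43648605}{4194304}\right) \cdot \pi.

First insight: with t_0 = -4, the parameter 2 appears in both the upper and lower lists and cancels.
Step ratio: r(k) = -1 * (k-\frac{11}{2}) (k+5) / [(k+\frac{23}{2}) (k+1)] - poly over poly, x = -1 from leading terms; C = -4 at k = 0.


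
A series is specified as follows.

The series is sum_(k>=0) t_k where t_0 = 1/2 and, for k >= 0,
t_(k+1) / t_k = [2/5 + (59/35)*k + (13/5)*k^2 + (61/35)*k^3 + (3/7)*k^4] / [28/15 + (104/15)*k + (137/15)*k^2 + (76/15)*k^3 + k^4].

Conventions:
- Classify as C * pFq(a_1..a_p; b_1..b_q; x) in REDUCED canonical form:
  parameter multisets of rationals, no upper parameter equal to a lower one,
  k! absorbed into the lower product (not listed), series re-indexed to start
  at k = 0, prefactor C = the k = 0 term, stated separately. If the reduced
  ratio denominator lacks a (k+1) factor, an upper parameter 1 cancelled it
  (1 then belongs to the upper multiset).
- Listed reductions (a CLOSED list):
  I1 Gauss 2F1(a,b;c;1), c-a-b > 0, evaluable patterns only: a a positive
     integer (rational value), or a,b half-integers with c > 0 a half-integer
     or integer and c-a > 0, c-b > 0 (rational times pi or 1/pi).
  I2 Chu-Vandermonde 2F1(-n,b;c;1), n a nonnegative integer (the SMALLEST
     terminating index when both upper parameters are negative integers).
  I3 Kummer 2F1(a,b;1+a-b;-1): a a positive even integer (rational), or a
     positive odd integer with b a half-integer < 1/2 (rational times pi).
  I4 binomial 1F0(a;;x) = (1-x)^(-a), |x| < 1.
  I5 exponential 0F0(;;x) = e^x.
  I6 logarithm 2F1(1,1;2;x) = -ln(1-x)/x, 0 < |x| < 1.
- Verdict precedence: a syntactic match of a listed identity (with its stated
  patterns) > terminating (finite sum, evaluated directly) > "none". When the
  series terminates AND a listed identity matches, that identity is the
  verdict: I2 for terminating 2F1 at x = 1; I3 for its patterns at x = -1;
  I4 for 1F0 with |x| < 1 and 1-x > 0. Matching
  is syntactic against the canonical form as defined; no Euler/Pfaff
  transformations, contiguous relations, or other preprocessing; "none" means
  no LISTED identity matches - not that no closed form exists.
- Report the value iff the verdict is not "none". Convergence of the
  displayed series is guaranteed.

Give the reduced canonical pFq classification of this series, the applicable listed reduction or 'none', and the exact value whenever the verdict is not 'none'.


The series (x = 3/7) is 2F1: upper {1, 1}, lower {2}, prefactor 1/2. Verdict: logarithm (I6) matches (the logarithm: parameters (1,1;2), x = 3/7). Sum: (-7/6) * ln(4/7).

Structural cue: with t_0 = 1/2, factor the ratio over Q (C = 1/2, x = 3/7): negated roots = parameters.
Adjacent-term ratio: r(k) = (3/7) * (k+1) (k+1) / [(k+2) (k+1)] - poly over poly, x = (3/7) from leading terms; C = 1/2 at k = 0.


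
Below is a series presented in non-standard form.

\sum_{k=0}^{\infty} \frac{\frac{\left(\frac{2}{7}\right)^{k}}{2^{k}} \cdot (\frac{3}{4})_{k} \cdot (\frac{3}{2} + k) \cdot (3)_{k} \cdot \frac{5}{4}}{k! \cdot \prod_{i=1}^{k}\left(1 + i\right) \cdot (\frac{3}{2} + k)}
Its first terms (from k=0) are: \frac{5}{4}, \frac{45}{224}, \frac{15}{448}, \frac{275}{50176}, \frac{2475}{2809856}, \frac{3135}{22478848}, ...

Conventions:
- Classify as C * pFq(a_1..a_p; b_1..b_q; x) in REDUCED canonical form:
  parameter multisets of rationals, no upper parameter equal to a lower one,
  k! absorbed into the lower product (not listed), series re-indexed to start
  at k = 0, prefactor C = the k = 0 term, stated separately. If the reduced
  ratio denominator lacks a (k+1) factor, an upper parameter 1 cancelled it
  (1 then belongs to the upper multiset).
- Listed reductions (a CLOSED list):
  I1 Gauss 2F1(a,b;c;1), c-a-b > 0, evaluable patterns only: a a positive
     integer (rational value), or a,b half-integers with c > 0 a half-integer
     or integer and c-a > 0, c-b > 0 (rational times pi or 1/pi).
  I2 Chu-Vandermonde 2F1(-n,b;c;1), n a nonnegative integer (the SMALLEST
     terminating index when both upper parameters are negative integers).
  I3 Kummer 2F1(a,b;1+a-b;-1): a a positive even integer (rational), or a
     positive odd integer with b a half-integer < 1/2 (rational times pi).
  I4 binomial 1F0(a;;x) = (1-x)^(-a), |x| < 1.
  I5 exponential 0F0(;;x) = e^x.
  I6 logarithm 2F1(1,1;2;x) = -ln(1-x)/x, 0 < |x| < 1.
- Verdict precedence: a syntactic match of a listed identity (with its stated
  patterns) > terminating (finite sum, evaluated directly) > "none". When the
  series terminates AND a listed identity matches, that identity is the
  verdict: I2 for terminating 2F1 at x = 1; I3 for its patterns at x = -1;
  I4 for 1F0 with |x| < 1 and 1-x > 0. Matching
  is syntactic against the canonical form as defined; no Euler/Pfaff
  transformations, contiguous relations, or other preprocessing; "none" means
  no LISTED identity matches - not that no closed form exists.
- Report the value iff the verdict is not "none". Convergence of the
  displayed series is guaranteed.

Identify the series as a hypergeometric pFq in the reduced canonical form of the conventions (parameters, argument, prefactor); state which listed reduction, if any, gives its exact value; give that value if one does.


The tell: from the first term \frac{5}{4}: the factor k + 3/2 cancels (top and bottom), leaving prefactor 5/4.
Adjacent-term ratio: r(k) = \frac{1}{7} * (k+\frac{3}{4}) (k+3) / [(k+2) (k+1)] ; factor over Q: parameters, x = \frac{1}{7}, and C = \frac{5}{4}.

With C = \frac{5}{4}: the canonical form is 2F1(\frac{3}{4}, 3; 2; \frac{1}{7}). Verdict: none - this 2F1 at x = \frac{1}{7} matches no listed pattern, and upper {\frac{3}{4}, 3} holds no stopper.


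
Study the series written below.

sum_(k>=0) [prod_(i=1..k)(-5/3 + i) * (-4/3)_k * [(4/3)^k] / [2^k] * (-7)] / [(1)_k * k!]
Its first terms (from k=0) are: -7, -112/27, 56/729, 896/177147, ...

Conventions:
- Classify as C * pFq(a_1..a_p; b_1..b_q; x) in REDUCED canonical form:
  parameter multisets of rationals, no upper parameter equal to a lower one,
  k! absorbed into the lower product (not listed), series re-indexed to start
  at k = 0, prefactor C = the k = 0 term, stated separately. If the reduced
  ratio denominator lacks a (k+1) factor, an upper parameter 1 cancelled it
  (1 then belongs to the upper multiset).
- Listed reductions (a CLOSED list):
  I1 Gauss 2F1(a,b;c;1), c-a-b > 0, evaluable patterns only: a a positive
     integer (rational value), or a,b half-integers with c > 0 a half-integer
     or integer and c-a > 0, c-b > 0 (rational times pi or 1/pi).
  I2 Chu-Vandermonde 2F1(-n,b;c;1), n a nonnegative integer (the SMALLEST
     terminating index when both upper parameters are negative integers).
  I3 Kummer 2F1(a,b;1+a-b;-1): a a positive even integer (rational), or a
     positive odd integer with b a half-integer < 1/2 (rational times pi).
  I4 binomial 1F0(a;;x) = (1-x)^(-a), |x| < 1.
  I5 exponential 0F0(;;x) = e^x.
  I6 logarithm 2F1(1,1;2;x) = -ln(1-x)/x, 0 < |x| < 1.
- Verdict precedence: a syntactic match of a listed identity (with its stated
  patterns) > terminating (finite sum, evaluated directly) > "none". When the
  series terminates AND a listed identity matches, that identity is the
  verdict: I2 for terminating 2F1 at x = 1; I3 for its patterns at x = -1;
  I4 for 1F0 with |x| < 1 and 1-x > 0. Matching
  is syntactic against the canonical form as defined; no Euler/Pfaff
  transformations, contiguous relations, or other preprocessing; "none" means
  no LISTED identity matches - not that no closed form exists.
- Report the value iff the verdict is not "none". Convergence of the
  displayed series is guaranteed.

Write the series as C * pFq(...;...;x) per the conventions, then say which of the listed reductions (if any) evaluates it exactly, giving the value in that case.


Classification (C = -7): 2F1 with upper {-4/3, -2/3}, lower {1}, argument x = 2/3. Verdict: none (x = 2/3): each listed identity misses the multisets {-4/3, -2/3} ; {1}.

Key step: from the first term -7: the running product (C = -7, x = 2/3) telescopes to a rising factorial.
Step ratio: r(k) = (2/3) * (k-4/3) (k-2/3) / [(k+1) (k+1)] - rational; roots negated = parameters, x = (2/3), C = -7.


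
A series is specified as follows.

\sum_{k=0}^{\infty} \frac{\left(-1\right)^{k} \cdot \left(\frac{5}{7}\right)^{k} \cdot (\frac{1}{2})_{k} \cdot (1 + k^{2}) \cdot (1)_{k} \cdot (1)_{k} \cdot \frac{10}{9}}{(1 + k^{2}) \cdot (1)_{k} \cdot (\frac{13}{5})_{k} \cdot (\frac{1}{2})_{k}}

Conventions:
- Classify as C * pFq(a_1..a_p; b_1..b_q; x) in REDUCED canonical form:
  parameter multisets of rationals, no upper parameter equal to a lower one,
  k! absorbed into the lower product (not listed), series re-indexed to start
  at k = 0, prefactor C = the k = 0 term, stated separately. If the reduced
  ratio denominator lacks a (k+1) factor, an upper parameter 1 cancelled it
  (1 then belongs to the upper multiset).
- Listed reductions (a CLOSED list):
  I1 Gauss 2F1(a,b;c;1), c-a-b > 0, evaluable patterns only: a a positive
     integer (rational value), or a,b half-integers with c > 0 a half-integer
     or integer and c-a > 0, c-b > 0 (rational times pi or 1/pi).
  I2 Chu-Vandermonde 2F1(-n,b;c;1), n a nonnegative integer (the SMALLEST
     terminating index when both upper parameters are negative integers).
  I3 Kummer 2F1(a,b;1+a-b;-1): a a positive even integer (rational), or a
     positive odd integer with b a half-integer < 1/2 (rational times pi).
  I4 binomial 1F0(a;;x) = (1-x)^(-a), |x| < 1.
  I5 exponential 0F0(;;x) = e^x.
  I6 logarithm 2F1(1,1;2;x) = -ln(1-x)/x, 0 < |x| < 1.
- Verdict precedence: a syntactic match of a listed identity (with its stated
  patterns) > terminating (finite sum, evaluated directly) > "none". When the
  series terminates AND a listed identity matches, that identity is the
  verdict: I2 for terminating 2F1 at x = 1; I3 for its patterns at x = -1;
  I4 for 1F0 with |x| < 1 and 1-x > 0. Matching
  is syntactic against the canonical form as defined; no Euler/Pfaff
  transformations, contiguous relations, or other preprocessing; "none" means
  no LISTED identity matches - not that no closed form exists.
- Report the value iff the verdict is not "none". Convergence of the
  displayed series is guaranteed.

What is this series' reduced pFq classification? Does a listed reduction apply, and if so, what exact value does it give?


Canonical form: C = \frac{10}{9} times 2F1 with upper {1, 1}, lower {\frac{13}{5}}, x = -\frac{5}{7}. Verdict: none here - no I1-I6 shape fits x = -\frac{5}{7} with lower {\frac{13}{5}}.

Structural cue: with t_0 = \frac{10}{9}, k^2 + 1 divides numerator and denominator alike; prefactor 10/9 after cancelling.
Adjacent-term ratio: r(k) = -\frac{5}{7} * (k+1) (k+1) / [(k+\frac{13}{5}) (k+1)] - rational; roots negated = parameters, x = -\frac{5}{7}, C = \frac{10}{9}.


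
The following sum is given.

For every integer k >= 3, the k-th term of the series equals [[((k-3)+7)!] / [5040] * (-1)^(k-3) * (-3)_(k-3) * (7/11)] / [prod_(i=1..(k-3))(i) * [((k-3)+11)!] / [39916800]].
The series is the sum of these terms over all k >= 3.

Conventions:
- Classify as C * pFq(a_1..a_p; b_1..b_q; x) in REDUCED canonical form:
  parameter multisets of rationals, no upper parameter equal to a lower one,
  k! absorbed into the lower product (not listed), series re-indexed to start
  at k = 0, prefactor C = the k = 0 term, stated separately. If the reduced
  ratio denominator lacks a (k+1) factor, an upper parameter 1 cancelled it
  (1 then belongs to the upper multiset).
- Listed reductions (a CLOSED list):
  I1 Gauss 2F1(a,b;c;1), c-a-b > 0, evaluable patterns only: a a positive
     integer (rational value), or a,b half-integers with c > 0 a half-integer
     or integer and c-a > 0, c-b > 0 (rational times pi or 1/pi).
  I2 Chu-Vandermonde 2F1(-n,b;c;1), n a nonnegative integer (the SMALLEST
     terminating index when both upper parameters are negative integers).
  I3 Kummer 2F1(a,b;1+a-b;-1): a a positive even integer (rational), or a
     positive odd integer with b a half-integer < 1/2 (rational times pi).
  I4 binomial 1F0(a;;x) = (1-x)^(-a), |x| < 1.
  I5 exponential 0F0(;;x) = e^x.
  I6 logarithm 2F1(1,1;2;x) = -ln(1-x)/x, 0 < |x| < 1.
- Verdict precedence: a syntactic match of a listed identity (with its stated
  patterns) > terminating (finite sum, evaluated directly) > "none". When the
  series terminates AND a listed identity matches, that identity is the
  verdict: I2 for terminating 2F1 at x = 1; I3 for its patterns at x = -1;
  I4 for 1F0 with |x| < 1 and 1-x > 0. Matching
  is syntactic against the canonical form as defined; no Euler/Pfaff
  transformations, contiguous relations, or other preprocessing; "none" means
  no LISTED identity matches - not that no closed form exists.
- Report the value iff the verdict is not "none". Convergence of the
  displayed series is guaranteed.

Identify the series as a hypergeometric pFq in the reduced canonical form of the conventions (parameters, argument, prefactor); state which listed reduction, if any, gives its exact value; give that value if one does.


With C = 7/11: the canonical form is 2F1(-3, 8; 12; -1). Verdict: the Kummer evaluation I3 matches (x = -1; c = 12 equals 1+a-b for upper {-3, 8}: listed pattern). Its exact value is 3.

Key observation: t_0 = 7/11 here, and the factorial ratio (prefactor 7/11) (k+a-1)!/(a-1)! is a rising factorial (a)_k.
Step ratio: r(k) = (-1) * (k-3) (k+8) / [(k+12) (k+1)] - rational; roots negated = parameters, x = (-1), C = 7/11.


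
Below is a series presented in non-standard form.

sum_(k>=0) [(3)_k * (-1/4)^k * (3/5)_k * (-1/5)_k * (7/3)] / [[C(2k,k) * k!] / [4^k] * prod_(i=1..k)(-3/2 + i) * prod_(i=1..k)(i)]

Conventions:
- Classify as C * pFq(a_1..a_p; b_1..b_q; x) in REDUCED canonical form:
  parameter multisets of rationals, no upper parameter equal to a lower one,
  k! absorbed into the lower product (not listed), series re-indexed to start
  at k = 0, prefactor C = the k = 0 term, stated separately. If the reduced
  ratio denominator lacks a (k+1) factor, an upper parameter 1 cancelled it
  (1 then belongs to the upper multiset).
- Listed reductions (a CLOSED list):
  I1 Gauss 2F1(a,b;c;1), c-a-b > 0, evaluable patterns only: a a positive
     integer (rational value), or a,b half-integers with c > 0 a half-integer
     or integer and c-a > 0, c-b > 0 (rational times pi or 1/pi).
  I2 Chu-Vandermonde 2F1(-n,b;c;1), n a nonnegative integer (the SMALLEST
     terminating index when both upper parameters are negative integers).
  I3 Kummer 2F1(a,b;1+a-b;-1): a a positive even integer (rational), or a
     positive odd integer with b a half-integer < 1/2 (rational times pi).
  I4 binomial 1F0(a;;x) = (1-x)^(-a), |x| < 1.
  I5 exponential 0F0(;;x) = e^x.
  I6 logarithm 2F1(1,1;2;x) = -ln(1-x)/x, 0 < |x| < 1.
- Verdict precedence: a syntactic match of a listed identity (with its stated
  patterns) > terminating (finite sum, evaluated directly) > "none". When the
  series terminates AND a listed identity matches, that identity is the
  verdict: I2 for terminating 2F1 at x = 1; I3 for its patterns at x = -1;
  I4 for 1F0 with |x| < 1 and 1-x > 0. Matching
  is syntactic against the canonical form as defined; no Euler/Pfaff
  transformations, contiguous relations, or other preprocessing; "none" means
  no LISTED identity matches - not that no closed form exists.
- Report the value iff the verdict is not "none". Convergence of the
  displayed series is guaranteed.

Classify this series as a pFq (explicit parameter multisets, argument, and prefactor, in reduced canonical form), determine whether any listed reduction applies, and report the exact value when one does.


This is 7/3 * 3F2(-1/5, 3/5, 3; -1/2, 1/2; -1/4) in reduced canonical form. Verdict: no listed reduction: x = -1/4 and upper {-1/5, 3/5, 3} fail every I1-I6 pattern.

The tell: from the first term 7/3: the lower running product (C = 7/3, x = -1/4) is a rising factorial.
Step ratio: r(k) = (-1/4) * (k-1/5) (k+3/5) (k+3) / [(k-1/2) (k+1/2) (k+1)] ; factor over Q: parameters, x = (-1/4), and C = 7/3.


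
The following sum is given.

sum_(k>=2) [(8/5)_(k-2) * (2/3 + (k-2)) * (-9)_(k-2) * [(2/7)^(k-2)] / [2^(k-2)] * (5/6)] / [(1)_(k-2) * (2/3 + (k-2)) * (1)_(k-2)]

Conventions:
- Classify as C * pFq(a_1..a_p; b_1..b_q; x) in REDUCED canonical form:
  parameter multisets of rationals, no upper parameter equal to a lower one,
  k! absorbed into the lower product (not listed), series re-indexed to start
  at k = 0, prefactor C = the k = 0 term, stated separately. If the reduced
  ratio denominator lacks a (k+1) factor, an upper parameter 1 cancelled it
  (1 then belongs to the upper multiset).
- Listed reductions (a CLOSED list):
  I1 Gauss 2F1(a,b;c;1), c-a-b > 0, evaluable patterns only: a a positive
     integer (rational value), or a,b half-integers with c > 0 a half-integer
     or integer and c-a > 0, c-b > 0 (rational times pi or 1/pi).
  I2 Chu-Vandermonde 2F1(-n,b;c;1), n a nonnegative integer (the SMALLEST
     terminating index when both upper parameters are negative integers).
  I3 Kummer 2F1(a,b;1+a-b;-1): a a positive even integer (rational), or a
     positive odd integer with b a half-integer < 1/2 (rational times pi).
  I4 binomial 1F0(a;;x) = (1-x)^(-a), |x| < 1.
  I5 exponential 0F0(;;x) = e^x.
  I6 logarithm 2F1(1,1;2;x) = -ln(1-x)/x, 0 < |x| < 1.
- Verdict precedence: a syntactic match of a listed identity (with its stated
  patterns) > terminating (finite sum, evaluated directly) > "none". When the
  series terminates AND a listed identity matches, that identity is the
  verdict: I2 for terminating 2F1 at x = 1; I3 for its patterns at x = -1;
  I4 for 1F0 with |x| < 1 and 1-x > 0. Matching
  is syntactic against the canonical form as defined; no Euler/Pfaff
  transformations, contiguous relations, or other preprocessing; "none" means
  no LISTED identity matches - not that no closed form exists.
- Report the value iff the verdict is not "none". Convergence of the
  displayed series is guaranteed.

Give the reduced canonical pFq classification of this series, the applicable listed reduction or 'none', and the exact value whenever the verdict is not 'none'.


At argument 1/7: a 2F1 with upper {-9, 8/5}, lower {1}, scaled by C = 5/6. Verdict: terminating - upper -9 stops the sum at k = 9; the 10 terms are added exactly. Value: -745437059258/78815638671875.

First insight: t_0 = 5/6 here, and the two k-th powers (C = 5/6) combine into one argument.
Term ratio: r(k) = (1/7) * (k-9) (k+8/5) / [(k+1) (k+1)] - poly over poly, x = (1/7) from leading terms; C = 5/6 at k = 0.


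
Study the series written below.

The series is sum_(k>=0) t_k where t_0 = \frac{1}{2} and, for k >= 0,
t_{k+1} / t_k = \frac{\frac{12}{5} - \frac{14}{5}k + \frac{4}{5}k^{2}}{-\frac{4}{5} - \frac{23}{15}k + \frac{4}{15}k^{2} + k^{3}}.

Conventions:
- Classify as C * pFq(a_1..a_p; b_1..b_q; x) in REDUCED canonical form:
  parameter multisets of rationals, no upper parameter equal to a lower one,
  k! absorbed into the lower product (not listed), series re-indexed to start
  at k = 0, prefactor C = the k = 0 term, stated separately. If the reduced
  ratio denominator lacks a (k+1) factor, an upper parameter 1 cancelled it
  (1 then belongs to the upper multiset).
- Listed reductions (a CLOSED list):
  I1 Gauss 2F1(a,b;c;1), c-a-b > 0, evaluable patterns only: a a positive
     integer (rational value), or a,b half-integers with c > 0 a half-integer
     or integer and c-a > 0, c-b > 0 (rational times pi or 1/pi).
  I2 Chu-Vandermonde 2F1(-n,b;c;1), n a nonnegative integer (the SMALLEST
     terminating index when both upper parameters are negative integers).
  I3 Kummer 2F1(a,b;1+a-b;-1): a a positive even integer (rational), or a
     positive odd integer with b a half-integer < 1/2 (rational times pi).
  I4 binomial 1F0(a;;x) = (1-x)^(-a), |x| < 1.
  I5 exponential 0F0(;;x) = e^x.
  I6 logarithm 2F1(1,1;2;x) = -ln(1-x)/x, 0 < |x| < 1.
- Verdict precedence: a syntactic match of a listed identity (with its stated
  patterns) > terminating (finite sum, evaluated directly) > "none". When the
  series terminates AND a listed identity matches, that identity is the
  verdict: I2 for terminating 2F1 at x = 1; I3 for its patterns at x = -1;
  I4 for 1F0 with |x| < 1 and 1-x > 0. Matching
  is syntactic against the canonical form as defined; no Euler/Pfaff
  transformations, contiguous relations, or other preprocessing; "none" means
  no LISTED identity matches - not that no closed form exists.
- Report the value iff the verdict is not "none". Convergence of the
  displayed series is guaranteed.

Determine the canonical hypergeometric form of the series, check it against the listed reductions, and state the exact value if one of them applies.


The tell: from the first term \frac{1}{2}: the expanded ratio factors over Q; C = 1/2, roots give parameters.
Ratio: r(k) = \frac{4}{5} * (k-2) (k-\frac{3}{2}) / [(k-\frac{4}{3}) (k+\frac{3}{5}) (k+1)] ; factor over Q: parameters, x = \frac{4}{5}, and C = \frac{1}{2}.

Canonical form: C = \frac{1}{2} times 2F2 with upper {-2, -\frac{3}{2}}, lower {-\frac{4}{3}, \frac{3}{5}}, x = \frac{4}{5}. Verdict: terminating - no listed pattern fits, but -2 in the upper list cuts the series at k = 2; direct evaluation. Its exact value is -\frac{7}{16}.


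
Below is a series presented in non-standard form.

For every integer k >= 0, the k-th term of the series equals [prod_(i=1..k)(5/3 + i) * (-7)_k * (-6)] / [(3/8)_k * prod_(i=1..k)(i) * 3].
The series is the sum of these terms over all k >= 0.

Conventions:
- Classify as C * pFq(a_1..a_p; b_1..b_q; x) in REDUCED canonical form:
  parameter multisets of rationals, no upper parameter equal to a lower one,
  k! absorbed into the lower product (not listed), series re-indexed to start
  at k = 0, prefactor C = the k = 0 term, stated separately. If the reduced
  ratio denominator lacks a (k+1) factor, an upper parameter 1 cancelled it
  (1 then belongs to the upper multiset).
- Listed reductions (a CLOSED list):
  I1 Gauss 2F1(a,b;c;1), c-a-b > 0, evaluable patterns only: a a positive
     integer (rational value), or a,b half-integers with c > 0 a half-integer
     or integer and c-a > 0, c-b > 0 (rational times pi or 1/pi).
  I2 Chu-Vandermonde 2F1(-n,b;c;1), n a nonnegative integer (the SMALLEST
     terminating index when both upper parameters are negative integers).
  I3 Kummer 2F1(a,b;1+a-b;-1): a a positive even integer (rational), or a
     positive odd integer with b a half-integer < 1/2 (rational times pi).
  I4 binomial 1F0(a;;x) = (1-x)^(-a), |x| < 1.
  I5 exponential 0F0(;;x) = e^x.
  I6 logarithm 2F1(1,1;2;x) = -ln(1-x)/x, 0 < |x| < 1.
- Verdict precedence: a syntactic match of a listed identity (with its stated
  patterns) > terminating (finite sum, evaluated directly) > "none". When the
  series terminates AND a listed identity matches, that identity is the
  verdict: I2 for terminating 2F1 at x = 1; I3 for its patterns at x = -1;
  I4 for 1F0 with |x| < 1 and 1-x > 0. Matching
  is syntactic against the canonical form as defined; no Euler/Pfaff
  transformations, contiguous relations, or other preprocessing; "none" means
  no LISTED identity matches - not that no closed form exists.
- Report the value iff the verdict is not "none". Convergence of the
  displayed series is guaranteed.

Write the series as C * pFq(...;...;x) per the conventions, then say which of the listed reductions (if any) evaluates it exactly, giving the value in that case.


With C = -2: the canonical form is 2F1(-7, 8/3; 3/8; 1). Verdict at x = 1: Chu-Vandermonde (I2) matches (terminating 2F1 at x = 1 with n = 7, b = 8/3, c = 3/8). Exact value: 14705470/434187297.

Structural cue: x = 1 and the constant factors (C = -2) combine into one prefactor.
Consecutive-term ratio: r(k) = 1 * (k-7) (k+8/3) / [(k+3/8) (k+1)] - poly over poly, x = 1 from leading terms; C = -2 at k = 0.


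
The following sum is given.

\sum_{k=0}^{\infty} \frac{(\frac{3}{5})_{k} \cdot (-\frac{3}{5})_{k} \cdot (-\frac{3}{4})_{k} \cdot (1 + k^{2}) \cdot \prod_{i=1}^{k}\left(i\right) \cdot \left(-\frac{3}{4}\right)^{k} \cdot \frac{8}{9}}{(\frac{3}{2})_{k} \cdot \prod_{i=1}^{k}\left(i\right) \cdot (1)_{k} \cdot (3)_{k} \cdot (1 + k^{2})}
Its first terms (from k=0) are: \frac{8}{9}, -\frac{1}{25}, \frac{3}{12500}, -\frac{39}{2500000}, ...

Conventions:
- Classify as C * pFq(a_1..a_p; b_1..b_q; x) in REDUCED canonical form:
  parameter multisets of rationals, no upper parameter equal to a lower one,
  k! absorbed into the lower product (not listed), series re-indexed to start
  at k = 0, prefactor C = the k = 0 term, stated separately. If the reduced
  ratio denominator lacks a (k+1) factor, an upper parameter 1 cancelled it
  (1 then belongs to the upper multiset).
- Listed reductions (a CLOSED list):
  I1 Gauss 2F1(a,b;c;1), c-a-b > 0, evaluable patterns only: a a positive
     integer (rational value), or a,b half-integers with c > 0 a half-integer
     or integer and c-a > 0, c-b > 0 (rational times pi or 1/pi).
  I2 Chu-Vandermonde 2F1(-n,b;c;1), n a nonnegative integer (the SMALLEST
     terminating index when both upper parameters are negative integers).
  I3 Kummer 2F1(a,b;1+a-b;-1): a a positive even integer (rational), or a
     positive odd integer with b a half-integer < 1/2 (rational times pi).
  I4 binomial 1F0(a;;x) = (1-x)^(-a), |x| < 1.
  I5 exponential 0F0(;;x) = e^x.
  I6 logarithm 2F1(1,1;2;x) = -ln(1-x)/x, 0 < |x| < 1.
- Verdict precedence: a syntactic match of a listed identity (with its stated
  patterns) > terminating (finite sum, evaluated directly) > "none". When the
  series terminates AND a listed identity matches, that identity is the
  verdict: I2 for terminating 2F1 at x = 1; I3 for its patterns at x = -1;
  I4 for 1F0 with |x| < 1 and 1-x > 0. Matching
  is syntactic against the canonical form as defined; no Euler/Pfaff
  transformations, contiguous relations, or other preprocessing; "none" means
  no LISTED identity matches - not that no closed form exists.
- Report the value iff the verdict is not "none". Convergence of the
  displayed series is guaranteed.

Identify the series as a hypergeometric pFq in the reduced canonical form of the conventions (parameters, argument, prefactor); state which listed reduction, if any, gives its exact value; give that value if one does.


At argument -\frac{3}{4}: a 3F2 with upper {-\frac{3}{4}, -\frac{3}{5}, \frac{3}{5}}, lower {\frac{3}{2}, 3}, scaled by C = \frac{8}{9}. Verdict: none. A 3F2 with upper {-\frac{3}{4}, -\frac{3}{5}, \frac{3}{5}} fits none of I1-I6 at x = -\frac{3}{4}; the sum runs forever.

The tell: from the first term \frac{8}{9}: the product of the first k integers (C = 8/9) is k!.
Ratio: r(k) = -\frac{3}{4} * (k-\frac{3}{4}) (k-\frac{3}{5}) (k+\frac{3}{5}) / [(k+\frac{3}{2}) (k+3) (k+1)] - rational in k, leading ratio -\frac{3}{4}; with t_0 = \frac{8}{9}, classification follows.


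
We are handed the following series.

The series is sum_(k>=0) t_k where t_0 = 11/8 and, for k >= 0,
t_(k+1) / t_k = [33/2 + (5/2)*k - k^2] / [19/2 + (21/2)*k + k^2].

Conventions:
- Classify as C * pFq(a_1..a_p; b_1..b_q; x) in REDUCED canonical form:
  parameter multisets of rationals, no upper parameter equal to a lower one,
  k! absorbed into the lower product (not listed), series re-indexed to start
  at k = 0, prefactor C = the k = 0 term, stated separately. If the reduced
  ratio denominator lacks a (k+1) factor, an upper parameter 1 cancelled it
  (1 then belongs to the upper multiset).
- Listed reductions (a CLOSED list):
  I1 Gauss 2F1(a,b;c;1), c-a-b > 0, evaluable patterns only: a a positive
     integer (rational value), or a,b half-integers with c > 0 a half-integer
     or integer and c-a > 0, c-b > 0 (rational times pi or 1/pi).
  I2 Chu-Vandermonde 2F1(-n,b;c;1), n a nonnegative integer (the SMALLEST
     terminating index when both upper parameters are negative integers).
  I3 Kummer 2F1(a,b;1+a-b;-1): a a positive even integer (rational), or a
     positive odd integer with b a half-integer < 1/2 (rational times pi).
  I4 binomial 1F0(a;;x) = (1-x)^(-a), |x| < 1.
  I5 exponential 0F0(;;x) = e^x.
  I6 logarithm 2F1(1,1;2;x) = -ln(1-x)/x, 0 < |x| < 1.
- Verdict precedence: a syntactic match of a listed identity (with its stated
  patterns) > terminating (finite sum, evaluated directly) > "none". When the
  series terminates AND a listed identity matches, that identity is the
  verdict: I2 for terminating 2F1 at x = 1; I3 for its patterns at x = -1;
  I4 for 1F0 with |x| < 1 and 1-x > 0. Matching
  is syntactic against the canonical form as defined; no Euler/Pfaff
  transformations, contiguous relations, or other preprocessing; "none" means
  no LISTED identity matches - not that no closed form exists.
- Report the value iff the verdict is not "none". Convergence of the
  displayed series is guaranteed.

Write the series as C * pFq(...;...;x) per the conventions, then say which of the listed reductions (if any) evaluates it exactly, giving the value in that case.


With C = 11/8: the canonical form is 2F1(-11/2, 3; 19/2; -1). Verdict (x = -1): Kummer (I3) applies (x = -1; c = 19/2 equals 1+a-b for upper {-11/2, 3}: listed pattern). Value: (1203345/524288) * pi.

Key observation: t_0 being 11/8, factor the ratio over Q (C = 11/8): negated roots = parameters.
Step ratio: r(k) = (-1) * (k-11/2) (k+3) / [(k+19/2) (k+1)] - rational in k, leading ratio (-1); with t_0 = 11/8, classification follows.


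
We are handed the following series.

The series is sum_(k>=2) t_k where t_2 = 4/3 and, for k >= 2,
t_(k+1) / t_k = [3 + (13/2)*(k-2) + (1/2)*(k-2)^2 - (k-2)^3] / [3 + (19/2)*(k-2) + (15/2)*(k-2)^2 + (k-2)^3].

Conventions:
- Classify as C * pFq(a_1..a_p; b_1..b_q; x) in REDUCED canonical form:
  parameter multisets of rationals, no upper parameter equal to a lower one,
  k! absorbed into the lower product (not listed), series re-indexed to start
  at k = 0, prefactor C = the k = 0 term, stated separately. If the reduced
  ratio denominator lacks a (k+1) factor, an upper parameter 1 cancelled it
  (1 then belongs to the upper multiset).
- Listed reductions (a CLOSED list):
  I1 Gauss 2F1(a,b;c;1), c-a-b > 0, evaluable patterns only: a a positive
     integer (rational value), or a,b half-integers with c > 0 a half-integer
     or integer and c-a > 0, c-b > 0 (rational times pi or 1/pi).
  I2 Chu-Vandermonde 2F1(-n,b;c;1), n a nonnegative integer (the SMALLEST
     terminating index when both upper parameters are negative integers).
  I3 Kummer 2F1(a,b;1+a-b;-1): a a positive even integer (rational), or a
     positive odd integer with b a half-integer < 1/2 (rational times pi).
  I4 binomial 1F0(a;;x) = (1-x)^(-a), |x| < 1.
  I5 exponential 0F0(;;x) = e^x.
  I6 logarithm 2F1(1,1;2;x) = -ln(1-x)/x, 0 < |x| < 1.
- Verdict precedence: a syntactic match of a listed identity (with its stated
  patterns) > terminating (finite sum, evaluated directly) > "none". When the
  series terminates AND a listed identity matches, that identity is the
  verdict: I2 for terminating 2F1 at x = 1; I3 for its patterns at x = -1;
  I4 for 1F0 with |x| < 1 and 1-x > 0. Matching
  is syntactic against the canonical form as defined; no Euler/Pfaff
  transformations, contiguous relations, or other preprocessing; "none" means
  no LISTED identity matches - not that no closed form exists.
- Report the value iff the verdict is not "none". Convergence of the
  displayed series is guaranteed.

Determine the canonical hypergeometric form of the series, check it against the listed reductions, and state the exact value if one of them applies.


With C = 4/3: the canonical form is 2F1(-3, 2; 6; -1). Verdict: this is Kummer (I3) (x = -1; c = 6 equals 1+a-b for upper {-3, 2}: listed pattern). Hence: 10/3.

The tell: with t_0 = 4/3, roots of the ratio polynomials (C = 4/3, x = -1) are the negated parameters.
Term ratio: r(k) = (-1) * (k-3) (k+2) / [(k+6) (k+1)] - rational in k, leading ratio (-1); with t_0 = 4/3, classification follows.
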